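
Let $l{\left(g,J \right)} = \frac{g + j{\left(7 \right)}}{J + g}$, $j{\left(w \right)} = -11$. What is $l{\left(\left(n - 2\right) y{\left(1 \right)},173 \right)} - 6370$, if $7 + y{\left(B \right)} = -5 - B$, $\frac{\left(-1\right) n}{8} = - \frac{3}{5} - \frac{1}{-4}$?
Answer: $- \frac{5178917}{813} \approx -6370.1$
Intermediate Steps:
$n = \frac{14}{5}$ ($n = - 8 \left(- \frac{3}{5} - \frac{1}{-4}\right) = - 8 \left(\left(-3\right) \frac{1}{5} - - \frac{1}{4}\right) = - 8 \left(- \frac{3}{5} + \frac{1}{4}\right) = \left(-8\right) \left(- \frac{7}{20}\right) = \frac{14}{5} \approx 2.8$)
$y{\left(B \right)} = -12 - B$ ($y{\left(B \right)} = -7 - \left(5 + B\right) = -12 - B$)
$l{\left(g,J \right)} = \frac{-11 + g}{J + g}$ ($l{\left(g,J \right)} = \frac{g - 11}{J + g} = \frac{-11 + g}{J + g}$)
$l{\left(\left(n - 2\right) y{\left(1 \right)},173 \right)} - 6370 = \frac{-11 + \left(\frac{14}{5} - 2\right) \left(-12 - 1\right)}{173 + \left(\frac{14}{5} - 2\right) \left(-12 - 1\right)} - 6370 = \frac{-11 + \frac{4 \left(-12 - 1\right)}{5}}{173 + \frac{4 \left(-12 - 1\right)}{5}} - 6370 = \frac{-11 + \frac{4}{5} \left(-13\right)}{173 + \frac{4}{5} \left(-13\right)} - 6370 = \frac{-11 - \frac{52}{5}}{173 - \frac{52}{5}} - 6370 = \frac{1}{\frac{813}{5}} \left(- \frac{107}{5}\right) - 6370 = \frac{5}{813} \left(- \frac{107}{5}\right) - 6370 = - \frac{107}{813} - 6370 = - \frac{5178917}{813}$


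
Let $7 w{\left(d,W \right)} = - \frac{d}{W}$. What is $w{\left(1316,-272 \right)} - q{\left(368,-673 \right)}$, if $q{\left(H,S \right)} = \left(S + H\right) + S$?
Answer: $\frac{66551}{68} \approx 978.69$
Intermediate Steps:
$w{\left(d,W \right)} = - \frac{d}{7 W}$ ($w{\left(d,W \right)} = \frac{\left(-1\right) \frac{d}{W}}{7} = \frac{\left(-1\right) d \frac{1}{W}}{7} = - \frac{d}{7 W}$)
$q{\left(H,S \right)} = H + 2 S$ ($q{\left(H,S \right)} = \left(H + S\right) + S = H + 2 S$)
$w{\left(1316,-272 \right)} - q{\left(368,-673 \right)} = \left(- \frac{1}{7}\right) 1316 \frac{1}{-272} - \left(368 + 2 \left(-673\right)\right) = \left(- \frac{1}{7}\right) 1316 \left(- \frac{1}{272}\right) - \left(368 - 1346\right) = \frac{47}{68} - -978 = \frac{47}{68} + 978 = \frac{66551}{68}$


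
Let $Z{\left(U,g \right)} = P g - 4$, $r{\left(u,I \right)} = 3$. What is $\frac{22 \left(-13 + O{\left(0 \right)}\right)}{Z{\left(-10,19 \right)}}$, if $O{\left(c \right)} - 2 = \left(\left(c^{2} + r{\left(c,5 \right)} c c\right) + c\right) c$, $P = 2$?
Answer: $- \frac{121}{17} \approx -7.1176$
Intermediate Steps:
$Z{\left(U,g \right)} = -4 + 2 g$ ($Z{\left(U,g \right)} = 2 g - 4 = -4 + 2 g$)
$O{\left(c \right)} = 2 + c \left(c + 4 c^{2}\right)$ ($O{\left(c \right)} = 2 + \left(\left(c^{2} + 3 c c\right) + c\right) c = 2 + \left(\left(c^{2} + 3 c^{2}\right) + c\right) c = 2 + \left(4 c^{2} + c\right) c = 2 + \left(c + 4 c^{2}\right) c = 2 + c \left(c + 4 c^{2}\right)$)
$\frac{22 \left(-13 + O{\left(0 \right)}\right)}{Z{\left(-10,19 \right)}} = \frac{22 \left(-13 + \left(2 + 0^{2} + 4 \cdot 0^{3}\right)\right)}{-4 + 2 \cdot 19} = \frac{22 \left(-13 + \left(2 + 0 + 4 \cdot 0\right)\right)}{-4 + 38} = \frac{22 \left(-13 + \left(2 + 0 + 0\right)\right)}{34} = 22 \left(-13 + 2\right) \frac{1}{34} = 22 \left(-11\right) \frac{1}{34} = \left(-242\right) \frac{1}{34} = - \frac{121}{17}$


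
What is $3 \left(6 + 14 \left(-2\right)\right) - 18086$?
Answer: $-18152$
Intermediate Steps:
$3 \left(6 + 14 \left(-2\right)\right) - 18086 = 3 \left(6 - 28\right) - 18086 = 3 \left(-22\right) - 18086 = -66 - 18086 = -18152$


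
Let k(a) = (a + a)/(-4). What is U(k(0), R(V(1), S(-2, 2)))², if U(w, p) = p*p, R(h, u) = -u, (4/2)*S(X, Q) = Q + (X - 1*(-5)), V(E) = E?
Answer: 625/16 ≈ 39.063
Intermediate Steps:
k(a) = -a/2 (k(a) = (2*a)*(-¼) = -a/2)
S(X, Q) = 5/2 + Q/2 + X/2 (S(X, Q) = (Q + (X - 1*(-5)))/2 = (Q + (X + 5))/2 = (Q + (5 + X))/2 = (5 + Q + X)/2 = 5/2 + Q/2 + X/2)
U(w, p) = p²
U(k(0), R(V(1), S(-2, 2)))² = ((-(5/2 + (½)*2 + (½)*(-2)))²)² = ((-(5/2 + 1 - 1))²)² = ((-1*5/2)²)² = ((-5/2)²)² = (25/4)² = 625/16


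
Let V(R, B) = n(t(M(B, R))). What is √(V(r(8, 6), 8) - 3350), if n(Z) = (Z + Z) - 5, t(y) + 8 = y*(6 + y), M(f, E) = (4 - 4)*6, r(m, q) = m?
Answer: I*√3371 ≈ 58.06*I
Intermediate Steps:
M(f, E) = 0 (M(f, E) = 0*6 = 0)
t(y) = -8 + y*(6 + y)
n(Z) = -5 + 2*Z (n(Z) = 2*Z - 5 = -5 + 2*Z)
V(R, B) = -21 (V(R, B) = -5 + 2*(-8 + 0² + 6*0) = -5 + 2*(-8 + 0 + 0) = -5 + 2*(-8) = -5 - 16 = -21)
√(V(r(8, 6), 8) - 3350) = √(-21 - 3350) = √(-3371) = I*√3371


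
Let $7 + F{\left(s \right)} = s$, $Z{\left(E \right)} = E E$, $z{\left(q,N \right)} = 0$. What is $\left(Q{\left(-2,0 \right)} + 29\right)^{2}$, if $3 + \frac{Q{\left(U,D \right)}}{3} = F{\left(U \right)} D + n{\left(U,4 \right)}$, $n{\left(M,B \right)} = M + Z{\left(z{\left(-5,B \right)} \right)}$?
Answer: $196$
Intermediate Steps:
$Z{\left(E \right)} = E^{2}$
$n{\left(M,B \right)} = M$ ($n{\left(M,B \right)} = M + 0^{2} = M + 0 = M$)
$F{\left(s \right)} = -7 + s$
$Q{\left(U,D \right)} = -9 + 3 U + 3 D \left(-7 + U\right)$ ($Q{\left(U,D \right)} = -9 + 3 \left(\left(-7 + U\right) D + U\right) = -9 + 3 \left(D \left(-7 + U\right) + U\right) = -9 + 3 \left(U + D \left(-7 + U\right)\right) = -9 + \left(3 U + 3 D \left(-7 + U\right)\right) = -9 + 3 U + 3 D \left(-7 + U\right)$)
$\left(Q{\left(-2,0 \right)} + 29\right)^{2} = \left(\left(-9 + 3 \left(-2\right) + 3 \cdot 0 \left(-7 - 2\right)\right) + 29\right)^{2} = \left(\left(-9 - 6 + 3 \cdot 0 \left(-9\right)\right) + 29\right)^{2} = \left(\left(-9 - 6 + 0\right) + 29\right)^{2} = \left(-15 + 29\right)^{2} = 14^{2} = 196$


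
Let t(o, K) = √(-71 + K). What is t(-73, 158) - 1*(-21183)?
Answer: 21183 + √87 ≈ 21192.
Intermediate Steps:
t(-73, 158) - 1*(-21183) = √(-71 + 158) - 1*(-21183) = √87 + 21183 = 21183 + √87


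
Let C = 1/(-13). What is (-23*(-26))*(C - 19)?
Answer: -11408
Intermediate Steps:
C = -1/13 (C = 1*(-1/13) = -1/13 ≈ -0.076923)
(-23*(-26))*(C - 19) = (-23*(-26))*(-1/13 - 19) = 598*(-248/13) = -11408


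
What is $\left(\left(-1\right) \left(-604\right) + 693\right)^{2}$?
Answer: $1682209$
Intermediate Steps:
$\left(\left(-1\right) \left(-604\right) + 693\right)^{2} = \left(604 + 693\right)^{2} = 1297^{2} = 1682209$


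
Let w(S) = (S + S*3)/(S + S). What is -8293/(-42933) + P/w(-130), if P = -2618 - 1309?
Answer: -168581305/85866 ≈ -1963.3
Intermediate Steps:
w(S) = 2 (w(S) = (S + 3*S)/((2*S)) = (4*S)*(1/(2*S)) = 2)
P = -3927
-8293/(-42933) + P/w(-130) = -8293/(-42933) - 3927/2 = -8293*(-1/42933) - 3927*1/2 = 8293/42933 - 3927/2 = -168581305/85866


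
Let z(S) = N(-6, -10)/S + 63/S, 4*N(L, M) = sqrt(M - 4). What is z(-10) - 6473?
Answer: -64793/10 - I*sqrt(14)/40 ≈ -6479.3 - 0.093541*I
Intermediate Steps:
N(L, M) = sqrt(-4 + M)/4 (N(L, M) = sqrt(M - 4)/4 = sqrt(-4 + M)/4)
z(S) = 63/S + I*sqrt(14)/(4*S) (z(S) = (sqrt(-4 - 10)/4)/S + 63/S = (sqrt(-14)/4)/S + 63/S = ((I*sqrt(14))/4)/S + 63/S = (I*sqrt(14)/4)/S + 63/S = I*sqrt(14)/(4*S) + 63/S = 63/S + I*sqrt(14)/(4*S))
z(-10) - 6473 = (1/4)*(252 + I*sqrt(14))/(-10) - 6473 = (1/4)*(-1/10)*(252 + I*sqrt(14)) - 6473 = (-63/10 - I*sqrt(14)/40) - 6473 = -64793/10 - I*sqrt(14)/40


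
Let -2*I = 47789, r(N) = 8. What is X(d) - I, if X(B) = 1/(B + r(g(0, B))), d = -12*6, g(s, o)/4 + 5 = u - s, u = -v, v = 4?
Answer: 1529247/64 ≈ 23895.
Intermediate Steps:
u = -4 (u = -1*4 = -4)
g(s, o) = -36 - 4*s (g(s, o) = -20 + 4*(-4 - s) = -20 + (-16 - 4*s) = -36 - 4*s)
d = -72
I = -47789/2 (I = -½*47789 = -47789/2 ≈ -23895.)
X(B) = 1/(8 + B) (X(B) = 1/(B + 8) = 1/(8 + B))
X(d) - I = 1/(8 - 72) - 1*(-47789/2) = 1/(-64) + 47789/2 = -1/64 + 47789/2 = 1529247/64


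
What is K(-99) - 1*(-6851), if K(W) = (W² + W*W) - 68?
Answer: 26385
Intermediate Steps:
K(W) = -68 + 2*W² (K(W) = (W² + W²) - 68 = 2*W² - 68 = -68 + 2*W²)
K(-99) - 1*(-6851) = (-68 + 2*(-99)²) - 1*(-6851) = (-68 + 2*9801) + 6851 = (-68 + 19602) + 6851 = 19534 + 6851 = 26385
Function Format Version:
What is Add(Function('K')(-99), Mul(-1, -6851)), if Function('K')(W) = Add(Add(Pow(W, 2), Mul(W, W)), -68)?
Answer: 26385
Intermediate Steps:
Function('K')(W) = Add(-68, Mul(2, Pow(W, 2))) (Function('K')(W) = Add(Add(Pow(W, 2), Pow(W, 2)), -68) = Add(Mul(2, Pow(W, 2)), -68) = Add(-68, Mul(2, Pow(W, 2))))
Add(Function('K')(-99), Mul(-1, -6851)) = Add(Add(-68, Mul(2, Pow(-99, 2))), Mul(-1, -6851)) = Add(Add(-68, Mul(2, 9801)), 6851) = Add(Add(-68, 19602), 6851) = Add(19534, 6851) = 26385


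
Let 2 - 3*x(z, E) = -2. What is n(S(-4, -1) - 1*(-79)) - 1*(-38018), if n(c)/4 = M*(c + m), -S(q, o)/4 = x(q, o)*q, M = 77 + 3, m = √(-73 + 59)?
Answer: 210374/3 + 320*I*√14 ≈ 70125.0 + 1197.3*I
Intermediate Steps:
m = I*√14 (m = √(-14) = I*√14 ≈ 3.7417*I)
x(z, E) = 4/3 (x(z, E) = ⅔ - ⅓*(-2) = ⅔ + ⅔ = 4/3)
M = 80
S(q, o) = -16*q/3
n(c) = 320*c + 320*I*√14 (n(c) = 4*(80*(c + I*√14)) = 4*(80*c + 80*I*√14) = 320*c + 320*I*√14)
n(S(-4, -1) - 1*(-79)) - 1*(-38018) = (320*(-16/3*(-4) - 1*(-79)) + 320*I*√14) - 1*(-38018) = (320*(64/3 + 79) + 320*I*√14) + 38018 = (320*(301/3) + 320*I*√14) + 38018 = (96320/3 + 320*I*√14) + 38018 = 210374/3 + 320*I*√14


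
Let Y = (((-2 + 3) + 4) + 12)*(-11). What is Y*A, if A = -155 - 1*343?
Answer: 93126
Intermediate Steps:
Y = -187 (Y = ((1 + 4) + 12)*(-11) = (5 + 12)*(-11) = 17*(-11) = -187)
A = -498 (A = -155 - 343 = -498)
Y*A = -187*(-498) = 93126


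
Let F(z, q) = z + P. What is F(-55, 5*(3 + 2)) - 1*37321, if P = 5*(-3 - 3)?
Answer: -37406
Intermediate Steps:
P = -30 (P = 5*(-6) = -30)
F(z, q) = -30 + z (F(z, q) = z - 30 = -30 + z)
F(-55, 5*(3 + 2)) - 1*37321 = (-30 - 55) - 1*37321 = -85 - 37321 = -37406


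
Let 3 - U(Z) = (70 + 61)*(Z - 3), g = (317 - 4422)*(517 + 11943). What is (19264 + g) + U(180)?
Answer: -51152220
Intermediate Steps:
g = -51148300 (g = -4105*12460 = -51148300)
U(Z) = 396 - 131*Z (U(Z) = 3 - (70 + 61)*(Z - 3) = 3 - 131*(-3 + Z) = 3 - (-393 + 131*Z) = 3 + (393 - 131*Z) = 396 - 131*Z)
(19264 + g) + U(180) = (19264 - 51148300) + (396 - 131*180) = -51129036 + (396 - 23580) = -51129036 - 23184 = -51152220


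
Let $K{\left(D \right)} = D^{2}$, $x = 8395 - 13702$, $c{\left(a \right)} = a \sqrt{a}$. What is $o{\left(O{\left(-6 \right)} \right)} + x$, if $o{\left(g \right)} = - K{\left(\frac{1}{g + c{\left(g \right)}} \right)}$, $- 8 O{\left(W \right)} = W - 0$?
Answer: $- \frac{48211}{9} + \frac{256 \sqrt{3}}{9} \approx -5307.5$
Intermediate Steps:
$c{\left(a \right)} = a^{\frac{3}{2}}$
$O{\left(W \right)} = - \frac{W}{8}$ ($O{\left(W \right)} = - \frac{W - 0}{8} = - \frac{W + 0}{8} = - \frac{W}{8}$)
$x = -5307$ ($x = 8395 - 13702 = -5307$)
$o{\left(g \right)} = - \frac{1}{\left(g + g^{\frac{3}{2}}\right)^{2}}$ ($o{\left(g \right)} = - \left(\frac{1}{g + g^{\frac{3}{2}}}\right)^{2} = - \frac{1}{\left(g + g^{\frac{3}{2}}\right)^{2}}$)
$o{\left(O{\left(-6 \right)} \right)} + x = - \frac{1}{\left(\left(- \frac{1}{8}\right) \left(-6\right) + \left(\left(- \frac{1}{8}\right) \left(-6\right)\right)^{\frac{3}{2}}\right)^{2}} - 5307 = - \frac{1}{\left(\frac{3}{4} + \left(\frac{3}{4}\right)^{\frac{3}{2}}\right)^{2}} - 5307 = - \frac{1}{\left(\frac{3}{4} + \frac{3 \sqrt{3}}{8}\right)^{2}} - 5307 = -5307 - \frac{1}{\left(\frac{3}{4} + \frac{3 \sqrt{3}}{8}\right)^{2}}$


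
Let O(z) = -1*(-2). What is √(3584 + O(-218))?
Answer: √3586 ≈ 59.883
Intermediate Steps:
O(z) = 2
√(3584 + O(-218)) = √(3584 + 2) = √3586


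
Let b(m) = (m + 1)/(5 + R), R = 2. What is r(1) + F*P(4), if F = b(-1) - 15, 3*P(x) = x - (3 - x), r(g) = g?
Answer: -24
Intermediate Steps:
b(m) = ⅐ + m/7 (b(m) = (m + 1)/(5 + 2) = (1 + m)/7 = (1 + m)*(⅐) = ⅐ + m/7)
P(x) = -1 + 2*x/3 (P(x) = (x - (3 - x))/3 = (x + (-3 + x))/3 = (-3 + 2*x)/3 = -1 + 2*x/3)
F = -15 (F = (⅐ + (⅐)*(-1)) - 15 = (⅐ - ⅐) - 15 = 0 - 15 = -15)
r(1) + F*P(4) = 1 - 15*(-1 + (⅔)*4) = 1 - 15*(-1 + 8/3) = 1 - 15*5/3 = 1 - 25 = -24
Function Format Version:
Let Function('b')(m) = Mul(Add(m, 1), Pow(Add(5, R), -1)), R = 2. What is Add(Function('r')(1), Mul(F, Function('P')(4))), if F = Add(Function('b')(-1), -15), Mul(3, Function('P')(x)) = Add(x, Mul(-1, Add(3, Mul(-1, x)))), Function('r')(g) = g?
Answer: -24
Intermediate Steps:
Function('b')(m) = Add(Rational(1, 7), Mul(Rational(1, 7), m)) (Function('b')(m) = Mul(Add(m, 1), Pow(Add(5, 2), -1)) = Mul(Add(1, m), Pow(7, -1)) = Mul(Add(1, m), Rational(1, 7)) = Add(Rational(1, 7), Mul(Rational(1, 7), m)))
Function('P')(x) = Add(-1, Mul(Rational(2, 3), x)) (Function('P')(x) = Mul(Rational(1, 3), Add(x, Mul(-1, Add(3, Mul(-1, x))))) = Mul(Rational(1, 3), Add(x, Add(-3, x))) = Mul(Rational(1, 3), Add(-3, Mul(2, x))) = Add(-1, Mul(Rational(2, 3), x)))
F = -15 (F = Add(Add(Rational(1, 7), Mul(Rational(1, 7), -1)), -15) = Add(Add(Rational(1, 7), Rational(-1, 7)), -15) = Add(0, -15) = -15)
Add(Function('r')(1), Mul(F, Function('P')(4))) = Add(1, Mul(-15, Add(-1, Mul(Rational(2, 3), 4)))) = Add(1, Mul(-15, Add(-1, Rational(8, 3)))) = Add(1, Mul(-15, Rational(5, 3))) = Add(1, -25) = -24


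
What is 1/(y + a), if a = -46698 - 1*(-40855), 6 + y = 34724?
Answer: 1/28875 ≈ 3.4632e-5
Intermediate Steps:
y = 34718 (y = -6 + 34724 = 34718)
a = -5843 (a = -46698 + 40855 = -5843)
1/(y + a) = 1/(34718 - 5843) = 1/28875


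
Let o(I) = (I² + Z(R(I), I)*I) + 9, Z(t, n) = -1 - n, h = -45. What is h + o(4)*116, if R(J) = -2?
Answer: 535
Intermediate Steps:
o(I) = 9 + I² + I*(-1 - I) (o(I) = (I² + (-1 - I)*I) + 9 = (I² + I*(-1 - I)) + 9 = 9 + I² + I*(-1 - I))
h + o(4)*116 = -45 + (9 - 1*4)*116 = -45 + (9 - 4)*116 = -45 + 5*116 = -45 + 580 = 535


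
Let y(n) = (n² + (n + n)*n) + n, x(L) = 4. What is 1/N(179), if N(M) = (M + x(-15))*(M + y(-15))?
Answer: 1/153537 ≈ 6.5131e-6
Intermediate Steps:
y(n) = n + 3*n² (y(n) = (n² + (2*n)*n) + n = (n² + 2*n²) + n = 3*n² + n = n + 3*n²)
N(M) = (4 + M)*(660 + M) (N(M) = (M + 4)*(M - 15*(1 + 3*(-15))) = (4 + M)*(M - 15*(1 - 45)) = (4 + M)*(M - 15*(-44)) = (4 + M)*(M + 660) = (4 + M)*(660 + M))
1/N(179) = 1/(2640 + 179² + 664*179) = 1/(2640 + 32041 + 118856) = 1/153537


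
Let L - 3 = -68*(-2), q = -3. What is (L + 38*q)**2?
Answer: 625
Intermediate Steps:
L = 139 (L = 3 - 68*(-2) = 3 + 136 = 139)
(L + 38*q)**2 = (139 + 38*(-3))**2 = (139 - 114)**2 = 25**2 = 625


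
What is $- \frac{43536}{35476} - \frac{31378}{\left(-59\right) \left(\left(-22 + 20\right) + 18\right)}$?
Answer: $\frac{134008493}{4186168} \approx 32.012$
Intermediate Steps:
$- \frac{43536}{35476} - \frac{31378}{\left(-59\right) \left(\left(-22 + 20\right) + 18\right)} = \left(-43536\right) \frac{1}{35476} - \frac{31378}{\left(-59\right) \left(-2 + 18\right)} = - \frac{10884}{8869} - \frac{31378}{\left(-59\right) 16} = - \frac{10884}{8869} - \frac{31378}{-944} = - \frac{10884}{8869} - - \frac{15689}{472} = - \frac{10884}{8869} + \frac{15689}{472} = \frac{134008493}{4186168}$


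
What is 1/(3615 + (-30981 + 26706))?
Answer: -1/660 ≈ -0.0015152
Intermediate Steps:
1/(3615 + (-30981 + 26706)) = 1/(3615 - 4275) = 1/(-660) = -1/660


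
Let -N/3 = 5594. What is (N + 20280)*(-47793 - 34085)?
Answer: -286409244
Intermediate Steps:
N = -16782 (N = -3*5594 = -16782)
(N + 20280)*(-47793 - 34085) = (-16782 + 20280)*(-47793 - 34085) = 3498*(-81878) = -286409244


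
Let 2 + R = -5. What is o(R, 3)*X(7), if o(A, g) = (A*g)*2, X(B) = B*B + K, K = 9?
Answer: -2436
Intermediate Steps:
X(B) = 9 + B² (X(B) = B*B + 9 = B² + 9 = 9 + B²)
R = -7 (R = -2 - 5 = -7)
o(A, g) = 2*A*g
o(R, 3)*X(7) = (2*(-7)*3)*(9 + 7²) = -42*(9 + 49) = -42*58 = -2436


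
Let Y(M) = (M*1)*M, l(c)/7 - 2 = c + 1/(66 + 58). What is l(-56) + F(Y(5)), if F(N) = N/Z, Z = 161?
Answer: -7542165/19964 ≈ -377.79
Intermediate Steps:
l(c) = 1743/124 + 7*c (l(c) = 14 + 7*(c + 1/(66 + 58)) = 14 + 7*(c + 1/124) = 14 + 7*(1/124 + c) = 14 + (7/124 + 7*c) = 1743/124 + 7*c)
Y(M) = M**2 (Y(M) = M*M = M**2)
F(N) = N/161
l(-56) + F(Y(5)) = (1743/124 + 7*(-56)) + (1/161)*5**2 = (1743/124 - 392) + (1/161)*25 = -46865/124 + 25/161 = -7542165/19964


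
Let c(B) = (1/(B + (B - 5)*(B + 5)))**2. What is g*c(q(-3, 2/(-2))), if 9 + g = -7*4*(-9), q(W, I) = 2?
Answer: 243/361 ≈ 0.67313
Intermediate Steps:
c(B) = (B + (-5 + B)*(5 + B))**(-2) (c(B) = (1/(B + (-5 + B)*(5 + B)))**2 = (B + (-5 + B)*(5 + B))**(-2))
g = 243 (g = -9 - 7*4*(-9) = -9 - 28*(-9) = -9 + 252 = 243)
g*c(q(-3, 2/(-2))) = 243/(-25 + 2 + 2**2)**2 = 243/(-25 + 2 + 4)**2 = 243/(-19)**2 = 243*(1/361) = 243/361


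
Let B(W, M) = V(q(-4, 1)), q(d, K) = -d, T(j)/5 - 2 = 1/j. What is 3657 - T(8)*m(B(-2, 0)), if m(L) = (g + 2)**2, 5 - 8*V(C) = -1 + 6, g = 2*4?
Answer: 5189/2 ≈ 2594.5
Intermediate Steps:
T(j) = 10 + 5/j
g = 8
V(C) = 0 (V(C) = 5/8 - (-1 + 6)/8 = 5/8 - 1/8*5 = 5/8 - 5/8 = 0)
B(W, M) = 0
m(L) = 100 (m(L) = (8 + 2)**2 = 10**2 = 100)
3657 - T(8)*m(B(-2, 0)) = 3657 - (10 + 5/8)*100 = 3657 - 85*100/8 = 3657 - 1*2125/2 = 3657 - 2125/2 = 5189/2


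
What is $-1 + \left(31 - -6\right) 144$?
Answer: $5327$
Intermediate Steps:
$-1 + \left(31 - -6\right) 144 = -1 + \left(31 + 6\right) 144 = -1 + 37 \cdot 144 = -1 + 5328 = 5327$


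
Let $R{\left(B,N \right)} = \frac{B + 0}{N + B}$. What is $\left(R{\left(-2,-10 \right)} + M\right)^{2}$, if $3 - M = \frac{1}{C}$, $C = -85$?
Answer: $\frac{2627641}{260100} \approx 10.102$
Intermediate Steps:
$R{\left(B,N \right)} = \frac{B}{B + N}$
$M = \frac{256}{85}$ ($M = 3 - \frac{1}{-85} = 3 - - \frac{1}{85} = 3 + \frac{1}{85} = \frac{256}{85} \approx 3.0118$)
$\left(R{\left(-2,-10 \right)} + M\right)^{2} = \left(- \frac{2}{-2 - 10} + \frac{256}{85}\right)^{2} = \left(- \frac{2}{-12} + \frac{256}{85}\right)^{2} = \left(\left(-2\right) \left(- \frac{1}{12}\right) + \frac{256}{85}\right)^{2} = \left(\frac{1}{6} + \frac{256}{85}\right)^{2} = \left(\frac{1621}{510}\right)^{2} = \frac{2627641}{260100}$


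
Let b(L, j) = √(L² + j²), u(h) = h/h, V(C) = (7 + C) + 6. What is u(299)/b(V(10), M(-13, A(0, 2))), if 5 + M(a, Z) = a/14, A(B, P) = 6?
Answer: 14*√110573/110573 ≈ 0.042102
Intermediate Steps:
M(a, Z) = -5 + a/14
V(C) = 13 + C
u(h) = 1
u(299)/b(V(10), M(-13, A(0, 2))) = 1/√((13 + 10)² + (-5 + (1/14)*(-13))²) = 1/√(23² + (-5 - 13/14)²) = 1/√(529 + (-83/14)²) = 1/√(529 + 6889/196) = 1/√(110573/196) = 1/(√110573/14) = 1*(14*√110573/110573) = 14*√110573/110573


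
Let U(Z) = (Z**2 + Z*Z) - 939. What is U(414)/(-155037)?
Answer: -113951/51679 ≈ -2.2050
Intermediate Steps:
U(Z) = -939 + 2*Z**2 (U(Z) = (Z**2 + Z**2) - 939 = 2*Z**2 - 939 = -939 + 2*Z**2)
U(414)/(-155037) = (-939 + 2*414**2)/(-155037) = (-939 + 2*171396)*(-1/155037) = (-939 + 342792)*(-1/155037) = 341853*(-1/155037) = -113951/51679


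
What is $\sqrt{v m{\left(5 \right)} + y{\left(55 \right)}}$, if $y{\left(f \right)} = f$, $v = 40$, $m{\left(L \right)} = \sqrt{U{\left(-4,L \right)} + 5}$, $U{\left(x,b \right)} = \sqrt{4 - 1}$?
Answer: $\sqrt{55 + 40 \sqrt{5 + \sqrt{3}}} \approx 12.601$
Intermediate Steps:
$U{\left(x,b \right)} = \sqrt{3}$
$m{\left(L \right)} = \sqrt{5 + \sqrt{3}}$ ($m{\left(L \right)} = \sqrt{\sqrt{3} + 5} = \sqrt{5 + \sqrt{3}}$)
$\sqrt{v m{\left(5 \right)} + y{\left(55 \right)}} = \sqrt{40 \sqrt{5 + \sqrt{3}} + 55} = \sqrt{55 + 40 \sqrt{5 + \sqrt{3}}}$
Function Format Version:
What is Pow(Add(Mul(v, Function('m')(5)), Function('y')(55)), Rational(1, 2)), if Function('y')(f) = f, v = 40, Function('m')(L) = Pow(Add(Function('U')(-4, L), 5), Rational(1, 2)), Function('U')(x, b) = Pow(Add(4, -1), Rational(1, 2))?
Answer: Pow(Add(55, Mul(40, Pow(Add(5, Pow(3, Rational(1, 2))), Rational(1, 2)))), Rational(1, 2)) ≈ 12.601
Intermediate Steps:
Function('U')(x, b) = Pow(3, Rational(1, 2))
Function('m')(L) = Pow(Add(5, Pow(3, Rational(1, 2))), Rational(1, 2)) (Function('m')(L) = Pow(Add(Pow(3, Rational(1, 2)), 5), Rational(1, 2)) = Pow(Add(5, Pow(3, Rational(1, 2))), Rational(1, 2)))
Pow(Add(Mul(v, Function('m')(5)), Function('y')(55)), Rational(1, 2)) = Pow(Add(Mul(40, Pow(Add(5, Pow(3, Rational(1, 2))), Rational(1, 2))), 55), Rational(1, 2)) = Pow(Add(55, Mul(40, Pow(Add(5, Pow(3, Rational(1, 2))), Rational(1, 2)))), Rational(1, 2))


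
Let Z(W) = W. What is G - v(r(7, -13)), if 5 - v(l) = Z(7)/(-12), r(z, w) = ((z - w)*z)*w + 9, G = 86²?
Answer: 88685/12 ≈ 7390.4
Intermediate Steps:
G = 7396
r(z, w) = 9 + w*z*(z - w) (r(z, w) = (z*(z - w))*w + 9 = w*z*(z - w) + 9 = 9 + w*z*(z - w))
v(l) = 67/12 (v(l) = 5 - 7/(-12) = 5 - 7*(-1)/12 = 5 - 1*(-7/12) = 5 + 7/12 = 67/12)
G - v(r(7, -13)) = 7396 - 1*67/12 = 7396 - 67/12 = 88685/12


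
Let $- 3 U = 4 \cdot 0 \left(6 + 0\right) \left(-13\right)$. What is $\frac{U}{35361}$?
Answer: $0$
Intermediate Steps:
$U = 0$ ($U = - \frac{4 \cdot 0 \left(6 + 0\right) \left(-13\right)}{3} = - \frac{4 \cdot 0 \cdot 6 \left(-13\right)}{3} = - \frac{4 \cdot 0 \left(-13\right)}{3} = - \frac{0 \left(-13\right)}{3} = \left(- \frac{1}{3}\right) 0 = 0$)
$\frac{U}{35361} = \frac{0}{35361} = 0 \cdot \frac{1}{35361} = 0$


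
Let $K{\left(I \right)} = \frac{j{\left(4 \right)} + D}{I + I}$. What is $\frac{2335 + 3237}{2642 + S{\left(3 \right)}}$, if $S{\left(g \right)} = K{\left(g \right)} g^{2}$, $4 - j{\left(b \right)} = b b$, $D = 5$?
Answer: $\frac{11144}{5263} \approx 2.1174$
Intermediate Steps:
$j{\left(b \right)} = 4 - b^{2}$ ($j{\left(b \right)} = 4 - b b = 4 - b^{2}$)
$K{\left(I \right)} = - \frac{7}{2 I}$ ($K{\left(I \right)} = \frac{\left(4 - 4^{2}\right) + 5}{I + I} = \frac{\left(4 - 16\right) + 5}{2 I} = \left(\left(4 - 16\right) + 5\right) \frac{1}{2 I} = \left(-12 + 5\right) \frac{1}{2 I} = - 7 \frac{1}{2 I} = - \frac{7}{2 I}$)
$S{\left(g \right)} = - \frac{7 g}{2}$ ($S{\left(g \right)} = - \frac{7}{2 g} g^{2} = - \frac{7 g}{2}$)
$\frac{2335 + 3237}{2642 + S{\left(3 \right)}} = \frac{2335 + 3237}{2642 - \frac{21}{2}} = \frac{5572}{2642 - \frac{21}{2}} = \frac{5572}{\frac{5263}{2}} = 5572 \cdot \frac{2}{5263} = \frac{11144}{5263}$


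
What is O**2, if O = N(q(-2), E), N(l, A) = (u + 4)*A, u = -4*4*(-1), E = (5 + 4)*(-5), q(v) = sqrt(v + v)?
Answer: 810000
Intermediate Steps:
q(v) = sqrt(2)*sqrt(v) (q(v) = sqrt(2*v) = sqrt(2)*sqrt(v))
E = -45 (E = 9*(-5) = -45)
u = 16 (u = -16*(-1) = 16)
N(l, A) = 20*A (N(l, A) = (16 + 4)*A = 20*A)
O = -900 (O = 20*(-45) = -900)
O**2 = (-900)**2 = 810000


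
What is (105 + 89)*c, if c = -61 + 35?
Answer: -5044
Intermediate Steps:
c = -26
(105 + 89)*c = (105 + 89)*(-26) = 194*(-26) = -5044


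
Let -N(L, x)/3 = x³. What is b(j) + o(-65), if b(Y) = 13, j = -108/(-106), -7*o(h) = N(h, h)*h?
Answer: 53551966/7 ≈ 7.6503e+6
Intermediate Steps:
N(L, x) = -3*x³
o(h) = 3*h⁴/7 (o(h) = -(-3*h³)*h/7 = -(-3)*h⁴/7 = 3*h⁴/7)
j = 54/53 (j = -108*(-1/106) = 54/53 ≈ 1.0189)
b(j) + o(-65) = 13 + (3/7)*(-65)⁴ = 13 + (3/7)*17850625 = 13 + 53551875/7 = 53551966/7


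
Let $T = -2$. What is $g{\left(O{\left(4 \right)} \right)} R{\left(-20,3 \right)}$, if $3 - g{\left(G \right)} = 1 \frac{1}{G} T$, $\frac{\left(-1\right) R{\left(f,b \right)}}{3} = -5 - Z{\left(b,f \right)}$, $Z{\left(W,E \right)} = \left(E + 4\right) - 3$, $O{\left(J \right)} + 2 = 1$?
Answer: $-42$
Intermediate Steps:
$O{\left(J \right)} = -1$ ($O{\left(J \right)} = -2 + 1 = -1$)
$Z{\left(W,E \right)} = 1 + E$ ($Z{\left(W,E \right)} = \left(4 + E\right) - 3 = 1 + E$)
$R{\left(f,b \right)} = 18 + 3 f$ ($R{\left(f,b \right)} = - 3 \left(-5 - \left(1 + f\right)\right) = - 3 \left(-6 - f\right) = 18 + 3 f$)
$g{\left(G \right)} = 3 + \frac{2}{G}$ ($g{\left(G \right)} = 3 - 1 \frac{1}{G} \left(-2\right) = 3 - \frac{1}{G} \left(-2\right) = 3 - - \frac{2}{G} = 3 + \frac{2}{G}$)
$g{\left(O{\left(4 \right)} \right)} R{\left(-20,3 \right)} = \left(3 + \frac{2}{-1}\right) \left(18 + 3 \left(-20\right)\right) = \left(3 + 2 \left(-1\right)\right) \left(18 - 60\right) = \left(3 - 2\right) \left(-42\right) = 1 \left(-42\right) = -42$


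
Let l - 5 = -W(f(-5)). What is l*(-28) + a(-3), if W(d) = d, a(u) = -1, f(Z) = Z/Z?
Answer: -113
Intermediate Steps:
f(Z) = 1
l = 4 (l = 5 - 1*1 = 5 - 1 = 4)
l*(-28) + a(-3) = 4*(-28) - 1 = -112 - 1 = -113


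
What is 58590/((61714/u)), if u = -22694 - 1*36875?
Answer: -1745073855/30857 ≈ -56554.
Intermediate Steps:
u = -59569 (u = -22694 - 36875 = -59569)
58590/((61714/u)) = 58590/((61714/(-59569))) = 58590/((61714*(-1/59569))) = 58590/(-61714/59569) = 58590*(-59569/61714) = -1745073855/30857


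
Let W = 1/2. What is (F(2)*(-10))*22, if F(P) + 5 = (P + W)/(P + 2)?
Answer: 1925/2 ≈ 962.50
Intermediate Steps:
W = 1/2 (W = 1*(1/2) = 1/2 ≈ 0.50000)
F(P) = -5 + (1/2 + P)/(2 + P) (F(P) = -5 + (P + 1/2)/(P + 2) = -5 + (1/2 + P)/(2 + P))
(F(2)*(-10))*22 = (((-19 - 8*2)/(2*(2 + 2)))*(-10))*22 = (((1/2)*(-19 - 16)/4)*(-10))*22 = (((1/2)*(1/4)*(-35))*(-10))*22 = -35/8*(-10)*22 = (175/4)*22 = 1925/2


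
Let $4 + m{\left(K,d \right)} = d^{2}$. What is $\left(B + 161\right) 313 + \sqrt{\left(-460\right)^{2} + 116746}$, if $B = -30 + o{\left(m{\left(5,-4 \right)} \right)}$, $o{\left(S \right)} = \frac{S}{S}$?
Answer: $41316 + \sqrt{328346} \approx 41889.0$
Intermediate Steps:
$m{\left(K,d \right)} = -4 + d^{2}$
$o{\left(S \right)} = 1$
$B = -29$ ($B = -30 + 1 = -29$)
$\left(B + 161\right) 313 + \sqrt{\left(-460\right)^{2} + 116746} = \left(-29 + 161\right) 313 + \sqrt{\left(-460\right)^{2} + 116746} = 132 \cdot 313 + \sqrt{211600 + 116746} = 41316 + \sqrt{328346}$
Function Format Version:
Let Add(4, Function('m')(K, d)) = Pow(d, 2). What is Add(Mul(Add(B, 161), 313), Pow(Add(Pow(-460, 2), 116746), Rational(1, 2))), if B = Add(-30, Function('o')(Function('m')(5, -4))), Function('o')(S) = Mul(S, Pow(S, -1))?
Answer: Add(41316, Pow(328346, Rational(1, 2))) ≈ 41889.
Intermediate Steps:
Function('m')(K, d) = Add(-4, Pow(d, 2))
Function('o')(S) = 1
B = -29 (B = Add(-30, 1) = -29)
Add(Mul(Add(B, 161), 313), Pow(Add(Pow(-460, 2), 116746), Rational(1, 2))) = Add(Mul(Add(-29, 161), 313), Pow(Add(Pow(-460, 2), 116746), Rational(1, 2))) = Add(Mul(132, 313), Pow(Add(211600, 116746), Rational(1, 2))) = Add(41316, Pow(328346, Rational(1, 2)))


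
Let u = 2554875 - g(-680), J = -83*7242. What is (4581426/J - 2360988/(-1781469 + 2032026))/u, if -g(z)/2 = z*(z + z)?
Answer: -5704589305/1474092677296081 ≈ -3.8699e-6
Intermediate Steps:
J = -601086
g(z) = -4*z² (g(z) = -2*z*(z + z) = -2*z*2*z = -4*z²)
u = 4404475 (u = 2554875 - (-4)*(-680)² = 2554875 - (-4)*462400 = 2554875 - 1*(-1849600) = 2554875 + 1849600 = 4404475)
(4581426/J - 2360988/(-1781469 + 2032026))/u = (4581426/(-601086) - 2360988/(-1781469 + 2032026))/4404475 = (4581426*(-1/601086) - 2360988/250557)*(1/4404475) = (-763571/100181 - 2360988*1/250557)*(1/4404475) = (-763571/100181 - 786996/83519)*(1/4404475) = -142614732625/8367016939*1/4404475 = -5704589305/1474092677296081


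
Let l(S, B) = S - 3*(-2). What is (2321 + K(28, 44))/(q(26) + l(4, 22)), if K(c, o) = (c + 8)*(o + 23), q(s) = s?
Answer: 4733/36 ≈ 131.47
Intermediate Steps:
l(S, B) = 6 + S (l(S, B) = S + 6 = 6 + S)
K(c, o) = (8 + c)*(23 + o)
(2321 + K(28, 44))/(q(26) + l(4, 22)) = (2321 + (184 + 8*44 + 23*28 + 28*44))/(26 + (6 + 4)) = (2321 + (184 + 352 + 644 + 1232))/(26 + 10) = (2321 + 2412)/36 = 4733*(1/36) = 4733/36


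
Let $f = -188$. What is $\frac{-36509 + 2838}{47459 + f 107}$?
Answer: $- \frac{33671}{27343} \approx -1.2314$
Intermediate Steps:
$\frac{-36509 + 2838}{47459 + f 107} = \frac{-36509 + 2838}{47459 - 20116} = - \frac{33671}{47459 - 20116} = - \frac{33671}{27343}$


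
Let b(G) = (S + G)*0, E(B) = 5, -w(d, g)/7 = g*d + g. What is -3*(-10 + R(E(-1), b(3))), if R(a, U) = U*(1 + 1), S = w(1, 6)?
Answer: 30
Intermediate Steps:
w(d, g) = -7*g - 7*d*g (w(d, g) = -7*(g*d + g) = -7*(d*g + g) = -7*(g + d*g) = -7*g - 7*d*g)
S = -84 (S = -7*6*(1 + 1) = -7*6*2 = -84)
b(G) = 0 (b(G) = (-84 + G)*0 = 0)
R(a, U) = 2*U (R(a, U) = U*2 = 2*U)
-3*(-10 + R(E(-1), b(3))) = -3*(-10 + 2*0) = -3*(-10 + 0) = -3*(-10) = 30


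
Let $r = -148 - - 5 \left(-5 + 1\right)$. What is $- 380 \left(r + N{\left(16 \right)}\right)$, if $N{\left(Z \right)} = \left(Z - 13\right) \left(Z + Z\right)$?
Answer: $27360$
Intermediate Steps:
$N{\left(Z \right)} = 2 Z \left(-13 + Z\right)$ ($N{\left(Z \right)} = \left(-13 + Z\right) 2 Z = 2 Z \left(-13 + Z\right)$)
$r = -168$ ($r = -148 - \left(-5\right) \left(-4\right) = -148 - 20 = -168$)
$- 380 \left(r + N{\left(16 \right)}\right) = - 380 \left(-168 + 2 \cdot 16 \left(-13 + 16\right)\right) = - 380 \left(-168 + 2 \cdot 16 \cdot 3\right) = - 380 \left(-168 + 96\right) = \left(-380\right) \left(-72\right) = 27360$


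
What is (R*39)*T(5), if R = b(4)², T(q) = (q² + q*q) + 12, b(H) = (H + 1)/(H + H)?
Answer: 30225/32 ≈ 944.53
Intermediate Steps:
b(H) = (1 + H)/(2*H) (b(H) = (1 + H)/((2*H)) = (1 + H)*(1/(2*H)) = (1 + H)/(2*H))
T(q) = 12 + 2*q² (T(q) = (q² + q²) + 12 = 2*q² + 12 = 12 + 2*q²)
R = 25/64 (R = ((½)*(1 + 4)/4)² = ((½)*(¼)*5)² = (5/8)² = 25/64 ≈ 0.39063)
(R*39)*T(5) = ((25/64)*39)*(12 + 2*5²) = 975*(12 + 2*25)/64 = 975*(12 + 50)/64 = (975/64)*62 = 30225/32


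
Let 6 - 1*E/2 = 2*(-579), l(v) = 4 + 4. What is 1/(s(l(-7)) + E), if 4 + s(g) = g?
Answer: 1/2332 ≈ 0.00042882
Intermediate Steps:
l(v) = 8
s(g) = -4 + g
E = 2328 (E = 12 - 4*(-579) = 12 - 2*(-1158) = 12 + 2316 = 2328)
1/(s(l(-7)) + E) = 1/((-4 + 8) + 2328) = 1/(4 + 2328) = 1/2332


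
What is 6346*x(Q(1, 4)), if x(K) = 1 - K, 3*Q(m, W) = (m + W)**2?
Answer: -139612/3 ≈ -46537.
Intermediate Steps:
Q(m, W) = (W + m)**2/3 (Q(m, W) = (m + W)**2/3 = (W + m)**2/3)
6346*x(Q(1, 4)) = 6346*(1 - (4 + 1)**2/3) = 6346*(1 - 5**2/3) = 6346*(1 - 25/3) = 6346*(-22/3) = -139612/3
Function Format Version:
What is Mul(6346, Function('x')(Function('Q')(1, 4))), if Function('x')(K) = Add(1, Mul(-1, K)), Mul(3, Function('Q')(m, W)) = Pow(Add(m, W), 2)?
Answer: Rational(-139612, 3) ≈ -46537.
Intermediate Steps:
Function('Q')(m, W) = Mul(Rational(1, 3), Pow(Add(W, m), 2)) (Function('Q')(m, W) = Mul(Rational(1, 3), Pow(Add(m, W), 2)) = Mul(Rational(1, 3), Pow(Add(W, m), 2)))
Mul(6346, Function('x')(Function('Q')(1, 4))) = Mul(6346, Add(1, Mul(-1, Mul(Rational(1, 3), Pow(Add(4, 1), 2))))) = Mul(6346, Add(1, Mul(-1, Mul(Rational(1, 3), Pow(5, 2))))) = Mul(6346, Add(1, Mul(-1, Mul(Rational(1, 3), 25)))) = Mul(6346, Add(1, Mul(-1, Rational(25, 3)))) = Mul(6346, Add(1, Rational(-25, 3))) = Mul(6346, Rational(-22, 3)) = Rational(-139612, 3)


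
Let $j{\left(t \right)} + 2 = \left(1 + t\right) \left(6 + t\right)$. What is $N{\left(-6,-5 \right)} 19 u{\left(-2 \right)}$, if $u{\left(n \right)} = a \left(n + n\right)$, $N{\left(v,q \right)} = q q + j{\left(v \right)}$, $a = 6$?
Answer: $-10488$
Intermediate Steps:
$j{\left(t \right)} = -2 + \left(1 + t\right) \left(6 + t\right)$
$N{\left(v,q \right)} = 4 + q^{2} + v^{2} + 7 v$ ($N{\left(v,q \right)} = q q + \left(4 + v^{2} + 7 v\right) = q^{2} + \left(4 + v^{2} + 7 v\right) = 4 + q^{2} + v^{2} + 7 v$)
$u{\left(n \right)} = 12 n$ ($u{\left(n \right)} = 6 \left(n + n\right) = 6 \cdot 2 n = 12 n$)
$N{\left(-6,-5 \right)} 19 u{\left(-2 \right)} = \left(4 + \left(-5\right)^{2} + \left(-6\right)^{2} + 7 \left(-6\right)\right) 19 \cdot 12 \left(-2\right) = \left(4 + 25 + 36 - 42\right) 19 \left(-24\right) = 23 \cdot 19 \left(-24\right) = 437 \left(-24\right) = -10488$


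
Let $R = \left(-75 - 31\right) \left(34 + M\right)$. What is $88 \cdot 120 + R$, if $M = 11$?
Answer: $5790$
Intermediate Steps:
$R = -4770$ ($R = \left(-75 - 31\right) \left(34 + 11\right) = \left(-106\right) 45 = -4770$)
$88 \cdot 120 + R = 88 \cdot 120 - 4770 = 10560 - 4770 = 5790$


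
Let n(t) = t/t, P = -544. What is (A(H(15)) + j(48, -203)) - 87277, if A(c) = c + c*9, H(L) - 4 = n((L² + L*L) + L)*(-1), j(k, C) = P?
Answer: -87791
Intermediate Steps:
j(k, C) = -544
n(t) = 1
H(L) = 3 (H(L) = 4 + 1*(-1) = 4 - 1 = 3)
A(c) = 10*c (A(c) = c + 9*c = 10*c)
(A(H(15)) + j(48, -203)) - 87277 = (10*3 - 544) - 87277 = (30 - 544) - 87277 = -514 - 87277 = -87791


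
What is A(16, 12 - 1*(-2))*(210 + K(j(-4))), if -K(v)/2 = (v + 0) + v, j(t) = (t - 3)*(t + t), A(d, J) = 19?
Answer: -266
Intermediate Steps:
j(t) = 2*t*(-3 + t) (j(t) = (-3 + t)*(2*t) = 2*t*(-3 + t))
K(v) = -4*v (K(v) = -2*((v + 0) + v) = -2*(v + v) = -4*v)
A(16, 12 - 1*(-2))*(210 + K(j(-4))) = 19*(210 - 8*(-4)*(-3 - 4)) = 19*(210 - 8*(-4)*(-7)) = 19*(210 - 4*56) = 19*(210 - 224) = 19*(-14) = -266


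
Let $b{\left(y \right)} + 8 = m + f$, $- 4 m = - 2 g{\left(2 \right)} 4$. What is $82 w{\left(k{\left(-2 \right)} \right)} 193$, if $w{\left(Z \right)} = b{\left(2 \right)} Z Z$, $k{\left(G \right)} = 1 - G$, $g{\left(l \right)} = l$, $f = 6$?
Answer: $284868$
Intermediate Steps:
$m = 4$ ($m = - \frac{\left(-2\right) 2 \cdot 4}{4} = - \frac{\left(-4\right) 4}{4} = \left(- \frac{1}{4}\right) \left(-16\right) = 4$)
$b{\left(y \right)} = 2$ ($b{\left(y \right)} = -8 + \left(4 + 6\right) = -8 + 10 = 2$)
$w{\left(Z \right)} = 2 Z^{2}$ ($w{\left(Z \right)} = 2 Z Z = 2 Z^{2}$)
$82 w{\left(k{\left(-2 \right)} \right)} 193 = 82 \cdot 2 \left(1 - -2\right)^{2} \cdot 193 = 82 \cdot 2 \left(1 + 2\right)^{2} \cdot 193 = 82 \cdot 2 \cdot 3^{2} \cdot 193 = 82 \cdot 2 \cdot 9 \cdot 193 = 82 \cdot 18 \cdot 193 = 1476 \cdot 193 = 284868$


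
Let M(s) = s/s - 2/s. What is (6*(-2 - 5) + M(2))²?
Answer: 1764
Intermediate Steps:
M(s) = 1 - 2/s
(6*(-2 - 5) + M(2))² = (6*(-2 - 5) + (-2 + 2)/2)² = (6*(-7) + (½)*0)² = (-42 + 0)² = (-42)² = 1764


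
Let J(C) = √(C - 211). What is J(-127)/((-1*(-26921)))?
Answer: 13*I*√2/26921 ≈ 0.00068292*I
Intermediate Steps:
J(C) = √(-211 + C)
J(-127)/((-1*(-26921))) = √(-211 - 127)/((-1*(-26921))) = √(-338)/26921 = (13*I*√2)*(1/26921) = 13*I*√2/26921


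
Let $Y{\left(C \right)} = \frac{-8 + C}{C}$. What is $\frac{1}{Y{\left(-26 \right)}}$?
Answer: $\frac{13}{17} \approx 0.76471$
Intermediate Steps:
$Y{\left(C \right)} = \frac{-8 + C}{C}$
$\frac{1}{Y{\left(-26 \right)}} = \frac{1}{\frac{1}{-26} \left(-8 - 26\right)} = \frac{1}{\left(- \frac{1}{26}\right) \left(-34\right)} = \frac{1}{\frac{17}{13}} = \frac{13}{17}$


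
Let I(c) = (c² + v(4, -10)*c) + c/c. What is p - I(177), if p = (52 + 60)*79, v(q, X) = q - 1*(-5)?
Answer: -24075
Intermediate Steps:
v(q, X) = 5 + q (v(q, X) = q + 5 = 5 + q)
p = 8848 (p = 112*79 = 8848)
I(c) = 1 + c² + 9*c (I(c) = (c² + (5 + 4)*c) + c/c = (c² + 9*c) + 1 = 1 + c² + 9*c)
p - I(177) = 8848 - (1 + 177² + 9*177) = 8848 - (1 + 31329 + 1593) = 8848 - 1*32923 = 8848 - 32923 = -24075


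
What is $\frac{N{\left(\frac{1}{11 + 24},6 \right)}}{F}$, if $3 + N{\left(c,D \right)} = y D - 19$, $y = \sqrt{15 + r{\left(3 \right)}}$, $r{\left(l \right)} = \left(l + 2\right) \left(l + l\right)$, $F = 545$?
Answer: $- \frac{22}{545} + \frac{18 \sqrt{5}}{545} \approx 0.033485$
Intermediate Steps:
$r{\left(l \right)} = 2 l \left(2 + l\right)$ ($r{\left(l \right)} = \left(2 + l\right) 2 l = 2 l \left(2 + l\right)$)
$y = 3 \sqrt{5}$ ($y = \sqrt{15 + 2 \cdot 3 \left(2 + 3\right)} = \sqrt{15 + 2 \cdot 3 \cdot 5} = \sqrt{15 + 30} = \sqrt{45} = 3 \sqrt{5} \approx 6.7082$)
$N{\left(c,D \right)} = -22 + 3 D \sqrt{5}$ ($N{\left(c,D \right)} = -3 + \left(3 \sqrt{5} D - 19\right) = -3 + \left(3 D \sqrt{5} - 19\right) = -3 + \left(-19 + 3 D \sqrt{5}\right) = -22 + 3 D \sqrt{5}$)
$\frac{N{\left(\frac{1}{11 + 24},6 \right)}}{F} = \frac{-22 + 3 \cdot 6 \sqrt{5}}{545} = \left(-22 + 18 \sqrt{5}\right) \frac{1}{545} = - \frac{22}{545} + \frac{18 \sqrt{5}}{545}$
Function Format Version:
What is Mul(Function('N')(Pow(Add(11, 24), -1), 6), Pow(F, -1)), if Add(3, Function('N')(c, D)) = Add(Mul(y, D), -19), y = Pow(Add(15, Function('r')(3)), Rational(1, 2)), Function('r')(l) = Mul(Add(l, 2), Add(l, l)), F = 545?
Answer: Add(Rational(-22, 545), Mul(Rational(18, 545), Pow(5, Rational(1, 2)))) ≈ 0.033485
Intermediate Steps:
Function('r')(l) = Mul(2, l, Add(2, l)) (Function('r')(l) = Mul(Add(2, l), Mul(2, l)) = Mul(2, l, Add(2, l)))
y = Mul(3, Pow(5, Rational(1, 2))) (y = Pow(Add(15, Mul(2, 3, Add(2, 3))), Rational(1, 2)) = Pow(Add(15, Mul(2, 3, 5)), Rational(1, 2)) = Pow(Add(15, 30), Rational(1, 2)) = Pow(45, Rational(1, 2)) = Mul(3, Pow(5, Rational(1, 2))) ≈ 6.7082)
Function('N')(c, D) = Add(-22, Mul(3, D, Pow(5, Rational(1, 2)))) (Function('N')(c, D) = Add(-3, Add(Mul(Mul(3, Pow(5, Rational(1, 2))), D), -19)) = Add(-3, Add(Mul(3, D, Pow(5, Rational(1, 2))), -19)) = Add(-3, Add(-19, Mul(3, D, Pow(5, Rational(1, 2))))) = Add(-22, Mul(3, D, Pow(5, Rational(1, 2)))))
Mul(Function('N')(Pow(Add(11, 24), -1), 6), Pow(F, -1)) = Mul(Add(-22, Mul(3, 6, Pow(5, Rational(1, 2)))), Pow(545, -1)) = Mul(Add(-22, Mul(18, Pow(5, Rational(1, 2)))), Rational(1, 545)) = Add(Rational(-22, 545), Mul(Rational(18, 545), Pow(5, Rational(1, 2))))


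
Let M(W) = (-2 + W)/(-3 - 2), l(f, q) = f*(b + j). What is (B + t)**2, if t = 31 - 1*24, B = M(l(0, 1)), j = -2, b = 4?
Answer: 1369/25 ≈ 54.760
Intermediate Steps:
l(f, q) = 2*f (l(f, q) = f*(4 - 2) = f*2 = 2*f)
M(W) = 2/5 - W/5 (M(W) = (-2 + W)/(-5) = (-2 + W)*(-1/5) = 2/5 - W/5)
B = 2/5 (B = 2/5 - 2*0/5 = 2/5 - 1/5*0 = 2/5 + 0 = 2/5 ≈ 0.40000)
t = 7 (t = 31 - 24 = 7)
(B + t)**2 = (2/5 + 7)**2 = (37/5)**2 = 1369/25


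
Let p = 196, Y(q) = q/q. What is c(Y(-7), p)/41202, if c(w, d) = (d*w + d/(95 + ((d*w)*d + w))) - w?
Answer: 1877509/396692856 ≈ 0.0047329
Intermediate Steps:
Y(q) = 1
c(w, d) = -w + d*w + d/(95 + w + w*d²) (c(w, d) = (d*w + d/(95 + (w*d² + w))) - w = (d*w + d/(95 + (w + w*d²))) - w = (d*w + d/(95 + w + w*d²)) - w = -w + d*w + d/(95 + w + w*d²))
c(Y(-7), p)/41202 = ((196 - 1*1² - 95*1 + 196*1² + 196³*1² - 1*196²*1² + 95*196*1)/(95 + 1 + 1*196²))/41202 = ((196 - 1*1 - 95 + 196*1 + 7529536*1 - 1*38416*1 + 18620)/(95 + 1 + 1*38416))*(1/41202) = ((196 - 1 - 95 + 196 + 7529536 - 38416 + 18620)/(95 + 1 + 38416))*(1/41202) = (7510036/38512)*(1/41202) = ((1/38512)*7510036)*(1/41202) = (1877509/9628)*(1/41202) = 1877509/396692856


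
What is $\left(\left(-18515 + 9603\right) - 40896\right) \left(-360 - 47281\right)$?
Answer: $2372902928$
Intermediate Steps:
$\left(\left(-18515 + 9603\right) - 40896\right) \left(-360 - 47281\right) = \left(-8912 - 40896\right) \left(-47641\right) = \left(-49808\right) \left(-47641\right) = 2372902928$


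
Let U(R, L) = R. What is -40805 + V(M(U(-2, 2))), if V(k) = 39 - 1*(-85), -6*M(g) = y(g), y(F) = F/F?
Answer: -40681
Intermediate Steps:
y(F) = 1
M(g) = -⅙ (M(g) = -⅙*1 = -⅙)
V(k) = 124 (V(k) = 39 + 85 = 124)
-40805 + V(M(U(-2, 2))) = -40805 + 124 = -40681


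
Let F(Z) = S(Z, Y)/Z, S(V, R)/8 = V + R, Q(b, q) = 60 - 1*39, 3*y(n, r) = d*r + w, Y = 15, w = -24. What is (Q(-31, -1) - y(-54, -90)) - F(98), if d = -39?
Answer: -56361/49 ≈ -1150.2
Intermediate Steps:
y(n, r) = -8 - 13*r (y(n, r) = (-39*r - 24)/3 = (-24 - 39*r)/3 = -8 - 13*r)
Q(b, q) = 21 (Q(b, q) = 60 - 39 = 21)
S(V, R) = 8*R + 8*V (S(V, R) = 8*(V + R) = 8*(R + V) = 8*R + 8*V)
F(Z) = (120 + 8*Z)/Z (F(Z) = (8*15 + 8*Z)/Z = (120 + 8*Z)/Z)
(Q(-31, -1) - y(-54, -90)) - F(98) = (21 - (-8 - 13*(-90))) - (8 + 120/98) = (21 - (-8 + 1170)) - (8 + 120*(1/98)) = (21 - 1*1162) - (8 + 60/49) = (21 - 1162) - 1*452/49 = -1141 - 452/49 = -56361/49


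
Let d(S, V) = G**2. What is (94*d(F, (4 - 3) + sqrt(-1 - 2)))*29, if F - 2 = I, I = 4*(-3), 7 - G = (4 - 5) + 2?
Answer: 98136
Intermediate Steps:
G = 6 (G = 7 - ((4 - 5) + 2) = 7 - (-1 + 2) = 7 - 1*1 = 7 - 1 = 6)
I = -12
F = -10 (F = 2 - 12 = -10)
d(S, V) = 36 (d(S, V) = 6**2 = 36)
(94*d(F, (4 - 3) + sqrt(-1 - 2)))*29 = (94*36)*29 = 3384*29 = 98136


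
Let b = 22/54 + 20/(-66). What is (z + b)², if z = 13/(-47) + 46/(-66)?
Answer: 1216609/1610361 ≈ 0.75549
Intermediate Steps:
b = 31/297 (b = 22*(1/54) + 20*(-1/66) = 11/27 - 10/33 = 31/297 ≈ 0.10438)
z = -1510/1551 (z = 13*(-1/47) + 46*(-1/66) = -13/47 - 23/33 = -1510/1551 ≈ -0.97357)
(z + b)² = (-1510/1551 + 31/297)² = (-1103/1269)² = 1216609/1610361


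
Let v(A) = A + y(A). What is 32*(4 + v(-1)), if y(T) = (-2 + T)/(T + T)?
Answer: 144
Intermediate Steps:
y(T) = (-2 + T)/(2*T) (y(T) = (-2 + T)/((2*T)) = (-2 + T)*(1/(2*T)) = (-2 + T)/(2*T))
v(A) = A + (-2 + A)/(2*A)
32*(4 + v(-1)) = 32*(4 + (½ - 1 - 1/(-1))) = 32*(4 + (½ - 1 - 1*(-1))) = 32*(4 + (½ - 1 + 1)) = 32*(4 + ½) = 32*(9/2) = 144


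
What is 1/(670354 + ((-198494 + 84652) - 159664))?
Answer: 1/396848 ≈ 2.5199e-6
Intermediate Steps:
1/(670354 + ((-198494 + 84652) - 159664)) = 1/(670354 + (-113842 - 159664)) = 1/(670354 - 273506) = 1/396848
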